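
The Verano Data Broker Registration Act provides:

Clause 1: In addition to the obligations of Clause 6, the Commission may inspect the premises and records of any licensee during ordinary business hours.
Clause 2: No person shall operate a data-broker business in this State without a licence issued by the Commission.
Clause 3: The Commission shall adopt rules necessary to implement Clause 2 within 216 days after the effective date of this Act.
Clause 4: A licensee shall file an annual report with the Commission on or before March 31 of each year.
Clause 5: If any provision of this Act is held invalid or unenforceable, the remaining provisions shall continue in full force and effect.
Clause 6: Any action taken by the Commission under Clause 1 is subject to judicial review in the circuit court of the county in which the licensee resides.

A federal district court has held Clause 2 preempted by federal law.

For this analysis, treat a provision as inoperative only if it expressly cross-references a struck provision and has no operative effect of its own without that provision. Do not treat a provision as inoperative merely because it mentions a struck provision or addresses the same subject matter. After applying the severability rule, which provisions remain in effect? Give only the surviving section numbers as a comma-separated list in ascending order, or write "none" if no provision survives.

Clause 2 is struck. Clause 3 operates only by reference to Clause 2, so it falls with Clause 2. Clause 5 is a severability clause and preserves every provision that can still be given independent effect. The provisions still in force are Clause 1, Clause 4, Clause 5, and Clause 6.

1, 4, 5, 6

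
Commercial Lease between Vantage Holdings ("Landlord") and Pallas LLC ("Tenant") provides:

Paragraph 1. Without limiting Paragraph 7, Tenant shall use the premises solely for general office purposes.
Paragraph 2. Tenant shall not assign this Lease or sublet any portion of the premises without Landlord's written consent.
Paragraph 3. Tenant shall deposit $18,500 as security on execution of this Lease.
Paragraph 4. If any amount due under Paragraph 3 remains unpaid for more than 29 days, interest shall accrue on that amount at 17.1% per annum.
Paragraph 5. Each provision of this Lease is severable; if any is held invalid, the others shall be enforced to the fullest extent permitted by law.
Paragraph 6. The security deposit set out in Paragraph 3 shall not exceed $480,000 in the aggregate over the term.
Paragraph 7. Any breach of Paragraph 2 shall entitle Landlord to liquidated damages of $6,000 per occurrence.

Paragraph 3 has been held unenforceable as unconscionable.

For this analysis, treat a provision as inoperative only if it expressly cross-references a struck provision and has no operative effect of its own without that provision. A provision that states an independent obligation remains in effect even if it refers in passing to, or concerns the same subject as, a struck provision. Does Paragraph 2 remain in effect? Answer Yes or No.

Yes

Paragraph 3 is struck. The whole of Paragraph 4 is the default interest on the security deposit, defined by reference to Paragraph 3, so Paragraph 4 cannot stand once Paragraph 3 is removed. Paragraph 6 does nothing except set the aggregate cap on the security deposit by reference to Paragraph 3; with Paragraph 3 gone it has no independent effect and is inoperative. Paragraph 5 is a severability clause and preserves every provision that can still be given independent effect. That leaves Paragraph 1, Paragraph 2, Paragraph 5, and Paragraph 7 in effect. Paragraph 2 is among the surviving provisions, so the answer is yes.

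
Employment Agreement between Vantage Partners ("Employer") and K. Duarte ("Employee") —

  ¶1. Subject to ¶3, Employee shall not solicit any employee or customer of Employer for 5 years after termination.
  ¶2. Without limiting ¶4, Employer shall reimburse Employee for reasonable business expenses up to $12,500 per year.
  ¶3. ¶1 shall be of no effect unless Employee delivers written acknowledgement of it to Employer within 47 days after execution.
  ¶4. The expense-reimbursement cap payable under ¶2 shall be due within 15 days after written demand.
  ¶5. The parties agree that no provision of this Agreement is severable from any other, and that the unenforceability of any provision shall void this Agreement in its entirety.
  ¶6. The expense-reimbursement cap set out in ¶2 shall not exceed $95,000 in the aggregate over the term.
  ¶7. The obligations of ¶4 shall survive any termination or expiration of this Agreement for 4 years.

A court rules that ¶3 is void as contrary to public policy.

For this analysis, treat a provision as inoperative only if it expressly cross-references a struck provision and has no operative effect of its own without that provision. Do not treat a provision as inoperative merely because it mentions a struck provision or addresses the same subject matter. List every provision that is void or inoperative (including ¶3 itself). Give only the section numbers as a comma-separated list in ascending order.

¶3 is struck. Nothing else in the Agreement is defined by reference to ¶3. ¶5 provides that the Agreement is not severable, so the invalidity of any one provision voids the entire Agreement. No provision of the Agreement survives.

1, 2, 3, 4, 5, 6, 7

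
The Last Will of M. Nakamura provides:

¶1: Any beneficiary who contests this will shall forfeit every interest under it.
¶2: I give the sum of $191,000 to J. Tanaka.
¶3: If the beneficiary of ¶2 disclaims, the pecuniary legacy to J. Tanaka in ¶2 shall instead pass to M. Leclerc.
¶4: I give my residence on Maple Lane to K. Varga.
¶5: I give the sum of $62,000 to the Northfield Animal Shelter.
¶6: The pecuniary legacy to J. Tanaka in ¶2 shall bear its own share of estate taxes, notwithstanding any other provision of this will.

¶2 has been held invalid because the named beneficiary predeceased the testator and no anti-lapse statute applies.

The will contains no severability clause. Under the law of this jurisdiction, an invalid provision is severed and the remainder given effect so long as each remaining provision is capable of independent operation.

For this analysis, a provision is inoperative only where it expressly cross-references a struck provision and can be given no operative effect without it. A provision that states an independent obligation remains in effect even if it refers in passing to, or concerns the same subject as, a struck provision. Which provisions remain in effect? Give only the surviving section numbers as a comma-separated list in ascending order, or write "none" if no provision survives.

1, 4, 5

¶2 is struck. ¶3 has no operative effect of its own apart from ¶2 and is therefore inoperative. The only function of ¶6 is the tax charge on ¶2, so it cannot stand once ¶2 is removed. Under the stated default rule, only provisions that cannot operate independently fall away; the rest are enforced. ¶1, ¶4, and ¶5 remain in effect.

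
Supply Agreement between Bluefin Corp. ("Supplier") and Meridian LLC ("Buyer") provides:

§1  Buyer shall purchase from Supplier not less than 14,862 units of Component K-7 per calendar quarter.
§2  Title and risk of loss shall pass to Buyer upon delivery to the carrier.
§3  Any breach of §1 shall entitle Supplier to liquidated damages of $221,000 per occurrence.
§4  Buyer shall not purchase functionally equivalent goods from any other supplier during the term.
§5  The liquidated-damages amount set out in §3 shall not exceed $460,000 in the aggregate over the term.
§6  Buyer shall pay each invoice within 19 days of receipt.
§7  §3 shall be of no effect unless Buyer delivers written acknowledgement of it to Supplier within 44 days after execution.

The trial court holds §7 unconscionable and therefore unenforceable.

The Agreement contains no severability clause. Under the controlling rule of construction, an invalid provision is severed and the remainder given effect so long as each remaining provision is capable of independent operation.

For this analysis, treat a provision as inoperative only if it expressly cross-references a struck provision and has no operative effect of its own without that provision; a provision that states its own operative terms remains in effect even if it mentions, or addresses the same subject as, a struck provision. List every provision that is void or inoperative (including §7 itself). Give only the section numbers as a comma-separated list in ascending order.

7

§7 is struck. Nothing else in the Agreement is defined by reference to §7. With no severability clause, the stated default rule severs what cannot stand and enforces each remaining provision that can operate on its own. That leaves §1, §2, §3, §4, §5, and §6 in effect.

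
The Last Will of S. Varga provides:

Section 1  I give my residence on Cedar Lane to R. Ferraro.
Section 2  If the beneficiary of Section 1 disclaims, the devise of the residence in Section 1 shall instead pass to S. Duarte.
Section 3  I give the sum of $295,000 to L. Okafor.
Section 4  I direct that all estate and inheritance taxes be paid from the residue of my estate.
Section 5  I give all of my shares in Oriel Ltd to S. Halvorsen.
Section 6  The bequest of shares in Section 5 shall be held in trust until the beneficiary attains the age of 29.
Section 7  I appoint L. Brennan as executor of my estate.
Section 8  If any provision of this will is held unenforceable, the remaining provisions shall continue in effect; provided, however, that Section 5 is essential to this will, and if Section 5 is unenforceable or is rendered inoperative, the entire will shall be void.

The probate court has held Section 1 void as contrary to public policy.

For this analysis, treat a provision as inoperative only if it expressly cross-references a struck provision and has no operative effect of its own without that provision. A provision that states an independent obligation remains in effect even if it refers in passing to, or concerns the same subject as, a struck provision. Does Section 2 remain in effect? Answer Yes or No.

Section 1 is struck. The only function of Section 2 is the alternative disposition for Section 1, so it cannot stand once Section 1 is removed. Section 8 makes Section 5 an essential term, but Section 5 is unaffected, so the severability proviso in Section 8 preserves the remaining provisions. Section 3, Section 4, Section 5, Section 6, Section 7, and Section 8 remain in effect. Section 2 is among the inoperative provisions, so the answer is no.

No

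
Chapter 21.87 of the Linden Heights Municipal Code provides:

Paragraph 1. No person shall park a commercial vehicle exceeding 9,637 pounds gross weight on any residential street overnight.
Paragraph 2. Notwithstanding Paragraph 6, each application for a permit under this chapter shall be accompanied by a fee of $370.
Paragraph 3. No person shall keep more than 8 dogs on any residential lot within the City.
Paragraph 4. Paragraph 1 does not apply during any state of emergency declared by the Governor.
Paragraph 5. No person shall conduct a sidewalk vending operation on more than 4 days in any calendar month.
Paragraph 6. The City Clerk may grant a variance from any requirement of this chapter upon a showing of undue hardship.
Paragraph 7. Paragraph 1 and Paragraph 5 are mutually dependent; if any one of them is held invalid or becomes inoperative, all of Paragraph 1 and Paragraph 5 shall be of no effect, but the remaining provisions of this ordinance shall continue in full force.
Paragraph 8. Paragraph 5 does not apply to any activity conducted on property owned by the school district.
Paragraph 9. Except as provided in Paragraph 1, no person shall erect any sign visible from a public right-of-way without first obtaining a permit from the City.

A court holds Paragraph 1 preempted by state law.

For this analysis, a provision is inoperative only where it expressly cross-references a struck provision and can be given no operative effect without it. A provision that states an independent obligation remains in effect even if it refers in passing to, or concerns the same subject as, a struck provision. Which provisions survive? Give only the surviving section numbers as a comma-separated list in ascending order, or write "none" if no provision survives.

Paragraph 1 is struck. Paragraph 4 has no operative effect of its own apart from Paragraph 1 and is therefore inoperative. Paragraph 9 mentions Paragraph 1 but its own obligation stands independently of Paragraph 1, so Paragraph 9 is not affected. Paragraph 7 declares Paragraph 1 and Paragraph 5 mutually dependent; since one of them has fallen, all of them are of no effect. That brings down Paragraph 5 as well. Paragraph 8 in turn depends solely on a provision now struck and likewise falls. The remainder continues in force under Paragraph 7. The provisions still in force are Paragraph 2, Paragraph 3, Paragraph 6, Paragraph 7, and Paragraph 9.

2, 3, 6, 7, 9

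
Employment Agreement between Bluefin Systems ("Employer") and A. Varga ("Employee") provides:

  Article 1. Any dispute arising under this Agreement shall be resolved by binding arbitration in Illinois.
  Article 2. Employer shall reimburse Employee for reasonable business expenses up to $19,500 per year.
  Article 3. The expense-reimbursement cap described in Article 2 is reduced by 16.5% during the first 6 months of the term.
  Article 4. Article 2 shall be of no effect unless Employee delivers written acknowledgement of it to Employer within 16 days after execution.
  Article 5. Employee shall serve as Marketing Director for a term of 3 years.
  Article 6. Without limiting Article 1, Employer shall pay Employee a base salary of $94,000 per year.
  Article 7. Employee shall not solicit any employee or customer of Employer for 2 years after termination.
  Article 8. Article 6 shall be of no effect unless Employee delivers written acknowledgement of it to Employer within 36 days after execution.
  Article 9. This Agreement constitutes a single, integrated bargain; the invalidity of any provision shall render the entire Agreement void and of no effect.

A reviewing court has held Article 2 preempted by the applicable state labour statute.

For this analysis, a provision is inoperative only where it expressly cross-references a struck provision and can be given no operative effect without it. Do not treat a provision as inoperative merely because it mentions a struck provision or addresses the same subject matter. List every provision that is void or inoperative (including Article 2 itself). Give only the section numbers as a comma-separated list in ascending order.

1, 2, 3, 4, 5, 6, 7, 8, 9

Article 2 is struck. Article 3 has no operative effect of its own apart from Article 2 and is therefore inoperative. Article 4 merely fixes the acknowledgement condition for Article 2; with Article 2 gone it has nothing to operate on and falls away. Article 9 provides that the Agreement is not severable, so the invalidity of any one provision voids the entire Agreement. No provision of the Agreement survives.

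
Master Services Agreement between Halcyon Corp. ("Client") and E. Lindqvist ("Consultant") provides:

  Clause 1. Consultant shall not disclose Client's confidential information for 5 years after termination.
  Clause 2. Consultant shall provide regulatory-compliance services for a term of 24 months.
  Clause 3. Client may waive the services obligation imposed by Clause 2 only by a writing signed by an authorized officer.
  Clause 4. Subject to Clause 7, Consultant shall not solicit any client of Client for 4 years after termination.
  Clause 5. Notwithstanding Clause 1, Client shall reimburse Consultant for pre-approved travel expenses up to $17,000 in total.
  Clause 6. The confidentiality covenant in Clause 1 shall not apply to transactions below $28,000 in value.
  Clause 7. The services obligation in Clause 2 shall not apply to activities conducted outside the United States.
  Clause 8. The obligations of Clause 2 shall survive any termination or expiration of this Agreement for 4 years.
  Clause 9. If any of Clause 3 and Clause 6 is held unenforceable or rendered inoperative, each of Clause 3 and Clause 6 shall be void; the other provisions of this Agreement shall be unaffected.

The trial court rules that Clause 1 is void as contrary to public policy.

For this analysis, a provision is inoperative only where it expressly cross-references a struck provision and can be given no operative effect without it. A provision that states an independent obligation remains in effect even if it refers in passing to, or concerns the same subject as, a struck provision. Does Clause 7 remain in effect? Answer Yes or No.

Yes

Clause 1 is struck. The whole of Clause 6 is the carve-out from the confidentiality covenant, defined by reference to Clause 1, so Clause 6 cannot stand once Clause 1 is removed. Clause 5 mentions Clause 1 but its own obligation stands independently of Clause 1, so Clause 5 is not affected. Clause 9 declares Clause 3 and Clause 6 mutually dependent; since one of them has fallen, all of them are of no effect. That brings down Clause 3 as well. The remainder continues in force under Clause 9. That leaves Clause 2, Clause 4, Clause 5, Clause 7, Clause 8, and Clause 9 in effect. Clause 7 is among the surviving provisions, so the answer is yes.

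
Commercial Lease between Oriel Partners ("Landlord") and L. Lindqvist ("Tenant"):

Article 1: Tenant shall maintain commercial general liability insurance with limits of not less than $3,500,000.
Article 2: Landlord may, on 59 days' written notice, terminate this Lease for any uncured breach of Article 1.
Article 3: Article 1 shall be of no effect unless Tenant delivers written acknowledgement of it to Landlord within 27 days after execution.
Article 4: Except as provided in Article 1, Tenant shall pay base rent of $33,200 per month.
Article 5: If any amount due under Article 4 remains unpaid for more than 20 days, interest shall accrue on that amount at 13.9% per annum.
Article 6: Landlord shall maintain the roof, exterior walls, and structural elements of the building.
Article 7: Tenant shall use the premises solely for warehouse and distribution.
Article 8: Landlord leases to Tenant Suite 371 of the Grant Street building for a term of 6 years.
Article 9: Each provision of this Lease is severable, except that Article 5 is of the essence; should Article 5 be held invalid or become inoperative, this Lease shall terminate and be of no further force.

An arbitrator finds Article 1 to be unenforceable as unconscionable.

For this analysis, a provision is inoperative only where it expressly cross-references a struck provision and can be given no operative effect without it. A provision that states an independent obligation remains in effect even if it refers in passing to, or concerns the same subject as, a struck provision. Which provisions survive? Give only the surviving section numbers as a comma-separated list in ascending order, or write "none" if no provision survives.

4, 5, 6, 7, 8, 9

Article 1 is struck. The only function of Article 2 is the termination right for breach of Article 1, so it cannot stand once Article 1 is removed. Article 3 operates only by reference to Article 1, so it falls with Article 1. Although Article 4 refers to Article 1, its operative terms do not depend on Article 1, so it remains in effect. Article 9 makes Article 5 an essential term, but Article 5 is unaffected, so the severability proviso in Article 9 preserves the remaining provisions. The provisions still in force are Article 4, Article 5, Article 6, Article 7, Article 8, and Article 9.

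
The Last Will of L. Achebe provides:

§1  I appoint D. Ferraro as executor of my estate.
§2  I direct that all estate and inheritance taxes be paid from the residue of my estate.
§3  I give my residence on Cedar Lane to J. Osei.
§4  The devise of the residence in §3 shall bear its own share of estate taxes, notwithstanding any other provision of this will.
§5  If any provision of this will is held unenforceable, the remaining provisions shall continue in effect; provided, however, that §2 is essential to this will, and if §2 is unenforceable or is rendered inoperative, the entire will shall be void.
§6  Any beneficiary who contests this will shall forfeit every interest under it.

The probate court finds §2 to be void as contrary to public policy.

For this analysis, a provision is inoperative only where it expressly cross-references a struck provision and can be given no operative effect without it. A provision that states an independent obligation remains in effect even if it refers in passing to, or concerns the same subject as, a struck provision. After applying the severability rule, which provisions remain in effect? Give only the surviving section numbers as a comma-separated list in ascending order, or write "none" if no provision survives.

none

§2 is struck. No other provision's operative terms depend on §2. §5 makes §2 an essential term, and §2 is the provision held invalid; under §5, the entire will is therefore void. No provision of the will survives.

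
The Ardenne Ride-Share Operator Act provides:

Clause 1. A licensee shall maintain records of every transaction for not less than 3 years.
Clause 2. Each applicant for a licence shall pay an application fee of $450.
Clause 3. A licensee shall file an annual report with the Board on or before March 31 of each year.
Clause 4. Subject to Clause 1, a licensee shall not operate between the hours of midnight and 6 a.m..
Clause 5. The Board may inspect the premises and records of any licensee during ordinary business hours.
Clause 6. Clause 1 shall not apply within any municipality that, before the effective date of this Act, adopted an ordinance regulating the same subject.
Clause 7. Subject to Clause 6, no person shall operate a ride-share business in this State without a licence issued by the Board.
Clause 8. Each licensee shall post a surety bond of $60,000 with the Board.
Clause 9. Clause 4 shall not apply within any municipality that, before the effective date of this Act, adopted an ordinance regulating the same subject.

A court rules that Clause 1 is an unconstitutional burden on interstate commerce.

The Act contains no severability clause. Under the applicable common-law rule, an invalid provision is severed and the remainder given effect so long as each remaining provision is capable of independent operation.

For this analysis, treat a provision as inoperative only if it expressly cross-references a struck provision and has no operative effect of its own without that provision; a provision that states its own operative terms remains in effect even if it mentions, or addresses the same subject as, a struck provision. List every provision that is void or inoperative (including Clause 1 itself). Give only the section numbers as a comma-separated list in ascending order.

1, 6

Clause 1 is struck. The only function of Clause 6 is the local-preemption carve-out from Clause 1, so it cannot stand once Clause 1 is removed. Although Clause 7 refers to Clause 6, its operative terms do not depend on Clause 6, so it remains in effect. Clause 4 mentions Clause 1 but its own obligation stands independently of Clause 1, so Clause 4 is not affected. With no severability clause, the stated default rule severs what cannot stand and enforces each remaining provision that can operate on its own. Clause 2, Clause 3, Clause 4, Clause 5, Clause 7, Clause 8, and Clause 9 remain in effect.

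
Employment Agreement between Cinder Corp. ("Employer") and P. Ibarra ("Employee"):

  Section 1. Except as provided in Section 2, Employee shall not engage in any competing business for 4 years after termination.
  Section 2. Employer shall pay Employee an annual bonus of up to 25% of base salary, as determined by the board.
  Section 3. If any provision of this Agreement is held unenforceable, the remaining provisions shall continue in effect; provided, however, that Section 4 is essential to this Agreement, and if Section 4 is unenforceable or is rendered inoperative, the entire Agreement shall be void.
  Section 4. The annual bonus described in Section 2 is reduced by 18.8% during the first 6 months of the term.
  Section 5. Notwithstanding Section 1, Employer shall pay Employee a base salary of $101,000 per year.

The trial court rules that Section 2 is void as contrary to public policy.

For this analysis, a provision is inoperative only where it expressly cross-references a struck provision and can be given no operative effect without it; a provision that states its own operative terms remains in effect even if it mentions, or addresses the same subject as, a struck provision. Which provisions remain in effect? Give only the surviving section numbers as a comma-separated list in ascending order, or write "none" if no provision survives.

Section 2 is struck. Section 4 operates only by reference to Section 2, so it falls with Section 2. Section 3 makes Section 4 an essential term, and Section 4 has been rendered inoperative by the cascade; under Section 3, the entire Agreement is therefore void. No provision of the Agreement survives.

none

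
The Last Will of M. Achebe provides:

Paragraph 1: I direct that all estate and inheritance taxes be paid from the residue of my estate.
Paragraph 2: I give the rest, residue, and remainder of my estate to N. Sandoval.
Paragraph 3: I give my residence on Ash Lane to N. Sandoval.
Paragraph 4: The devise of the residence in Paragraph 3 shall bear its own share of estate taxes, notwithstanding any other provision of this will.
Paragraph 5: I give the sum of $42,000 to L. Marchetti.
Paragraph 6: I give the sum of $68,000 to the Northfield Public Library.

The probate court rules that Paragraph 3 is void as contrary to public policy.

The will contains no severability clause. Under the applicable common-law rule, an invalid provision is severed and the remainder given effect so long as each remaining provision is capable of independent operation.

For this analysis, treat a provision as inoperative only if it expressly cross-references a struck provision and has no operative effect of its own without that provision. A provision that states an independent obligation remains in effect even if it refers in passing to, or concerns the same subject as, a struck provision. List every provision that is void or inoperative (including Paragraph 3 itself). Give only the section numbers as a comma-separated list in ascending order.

Paragraph 3 is struck. Paragraph 4 operates only by reference to Paragraph 3, so it falls with Paragraph 3. With no severability clause, the stated default rule severs what cannot stand and enforces each remaining provision that can operate on its own. Paragraph 1, Paragraph 2, Paragraph 5, and Paragraph 6 remain in effect.

3, 4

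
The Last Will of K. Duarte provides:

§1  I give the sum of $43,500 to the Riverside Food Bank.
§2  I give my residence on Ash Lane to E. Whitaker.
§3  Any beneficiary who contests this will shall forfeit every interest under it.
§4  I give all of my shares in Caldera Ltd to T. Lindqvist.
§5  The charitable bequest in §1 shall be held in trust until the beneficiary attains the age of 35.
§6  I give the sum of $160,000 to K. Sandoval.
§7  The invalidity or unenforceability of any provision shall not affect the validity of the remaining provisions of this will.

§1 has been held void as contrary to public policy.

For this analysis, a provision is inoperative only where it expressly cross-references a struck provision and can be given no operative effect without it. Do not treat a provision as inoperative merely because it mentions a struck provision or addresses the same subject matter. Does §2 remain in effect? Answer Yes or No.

Yes

§1 is struck. §5 has no operative effect of its own apart from §1 and is therefore inoperative. §7 is a severability clause and preserves every provision that can still be given independent effect. The provisions still in force are §2, §3, §4, §6, and §7. §2 is among the surviving provisions, so the answer is yes.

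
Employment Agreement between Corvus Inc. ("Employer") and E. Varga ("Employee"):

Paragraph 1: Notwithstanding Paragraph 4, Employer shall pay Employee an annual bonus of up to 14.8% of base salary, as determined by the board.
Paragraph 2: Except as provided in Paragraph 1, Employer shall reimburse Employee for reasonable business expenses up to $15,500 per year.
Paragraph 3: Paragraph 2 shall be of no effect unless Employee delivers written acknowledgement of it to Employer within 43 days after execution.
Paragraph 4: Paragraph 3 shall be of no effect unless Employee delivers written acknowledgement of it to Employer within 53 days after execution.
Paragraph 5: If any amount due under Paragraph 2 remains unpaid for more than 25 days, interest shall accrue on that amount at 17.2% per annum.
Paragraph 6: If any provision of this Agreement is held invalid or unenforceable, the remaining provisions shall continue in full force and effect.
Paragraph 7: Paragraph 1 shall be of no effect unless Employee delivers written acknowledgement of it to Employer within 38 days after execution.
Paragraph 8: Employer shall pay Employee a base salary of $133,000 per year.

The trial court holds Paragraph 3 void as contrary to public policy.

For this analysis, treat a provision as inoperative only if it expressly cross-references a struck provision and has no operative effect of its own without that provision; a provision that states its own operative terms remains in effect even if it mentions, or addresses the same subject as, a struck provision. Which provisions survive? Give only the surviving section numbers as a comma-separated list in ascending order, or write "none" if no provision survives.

1, 2, 5, 6, 7, 8

Paragraph 3 is struck. Paragraph 4 has no operative effect of its own apart from Paragraph 3 and is therefore inoperative. Paragraph 1 mentions Paragraph 4 but its own obligation stands independently of Paragraph 4, so Paragraph 1 is not affected. Paragraph 6 is a severability clause and preserves every provision that can still be given independent effect. That leaves Paragraph 1, Paragraph 2, Paragraph 5, Paragraph 6, Paragraph 7, and Paragraph 8 in effect.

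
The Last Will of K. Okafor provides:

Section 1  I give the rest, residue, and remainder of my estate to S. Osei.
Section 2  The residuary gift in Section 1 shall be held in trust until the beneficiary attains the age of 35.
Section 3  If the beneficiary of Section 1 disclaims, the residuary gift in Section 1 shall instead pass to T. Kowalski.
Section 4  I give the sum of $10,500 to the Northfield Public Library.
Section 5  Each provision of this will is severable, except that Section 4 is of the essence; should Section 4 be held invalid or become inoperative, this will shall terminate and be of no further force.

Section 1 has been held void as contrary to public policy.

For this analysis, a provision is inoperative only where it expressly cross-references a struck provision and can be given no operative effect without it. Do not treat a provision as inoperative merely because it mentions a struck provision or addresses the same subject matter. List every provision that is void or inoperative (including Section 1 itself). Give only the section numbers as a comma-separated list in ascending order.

1, 2, 3

Section 1 is struck. Section 2 operates only by reference to Section 1, so it falls with Section 1. The only function of Section 3 is the alternative disposition for Section 1, so it cannot stand once Section 1 is removed. Section 5 makes Section 4 an essential term, but Section 4 is unaffected, so the severability proviso in Section 5 preserves the remaining provisions. That leaves Section 4 and Section 5 in effect.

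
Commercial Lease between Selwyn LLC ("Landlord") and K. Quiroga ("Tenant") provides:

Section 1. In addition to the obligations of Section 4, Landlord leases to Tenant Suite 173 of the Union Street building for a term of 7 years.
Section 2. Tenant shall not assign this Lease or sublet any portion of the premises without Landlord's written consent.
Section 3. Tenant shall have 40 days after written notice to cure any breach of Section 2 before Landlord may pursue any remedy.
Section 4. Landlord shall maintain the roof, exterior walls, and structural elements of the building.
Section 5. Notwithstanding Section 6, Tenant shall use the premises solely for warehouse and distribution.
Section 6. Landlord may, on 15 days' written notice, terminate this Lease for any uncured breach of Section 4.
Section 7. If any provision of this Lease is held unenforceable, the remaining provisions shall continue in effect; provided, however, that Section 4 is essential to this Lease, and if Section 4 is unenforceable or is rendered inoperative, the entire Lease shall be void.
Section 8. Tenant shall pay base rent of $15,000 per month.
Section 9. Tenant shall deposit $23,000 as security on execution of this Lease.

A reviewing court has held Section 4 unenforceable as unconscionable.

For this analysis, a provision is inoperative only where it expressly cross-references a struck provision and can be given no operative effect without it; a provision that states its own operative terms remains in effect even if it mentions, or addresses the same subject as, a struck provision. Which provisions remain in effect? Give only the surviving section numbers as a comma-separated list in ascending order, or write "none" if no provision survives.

none

Section 4 is struck. Section 6 has no operative effect of its own apart from Section 4 and is therefore inoperative. Section 7 makes Section 4 an essential term, and Section 4 is the provision held invalid; under Section 7, the entire Lease is therefore void. No provision of the Lease survives.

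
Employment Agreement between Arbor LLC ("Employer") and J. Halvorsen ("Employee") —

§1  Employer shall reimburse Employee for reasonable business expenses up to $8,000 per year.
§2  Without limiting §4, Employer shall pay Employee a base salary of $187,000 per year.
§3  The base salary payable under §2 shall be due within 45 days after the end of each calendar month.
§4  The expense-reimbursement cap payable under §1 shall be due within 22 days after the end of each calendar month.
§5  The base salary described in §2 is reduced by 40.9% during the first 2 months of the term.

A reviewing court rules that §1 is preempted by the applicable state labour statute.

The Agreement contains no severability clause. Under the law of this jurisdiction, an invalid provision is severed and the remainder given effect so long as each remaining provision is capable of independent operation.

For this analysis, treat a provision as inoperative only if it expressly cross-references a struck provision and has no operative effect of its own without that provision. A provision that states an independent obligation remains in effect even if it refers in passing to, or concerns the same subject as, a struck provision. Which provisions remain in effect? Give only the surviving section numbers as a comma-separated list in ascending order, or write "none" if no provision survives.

§1 is struck. The whole of §4 is the payment deadline for the expense-reimbursement cap, defined by reference to §1, so §4 cannot stand once §1 is removed. Although §2 refers to §4, its operative terms do not depend on §4, so it remains in effect. Under the stated default rule, only provisions that cannot operate independently fall away; the rest are enforced. §2, §3, and §5 remain in effect.

2, 3, 5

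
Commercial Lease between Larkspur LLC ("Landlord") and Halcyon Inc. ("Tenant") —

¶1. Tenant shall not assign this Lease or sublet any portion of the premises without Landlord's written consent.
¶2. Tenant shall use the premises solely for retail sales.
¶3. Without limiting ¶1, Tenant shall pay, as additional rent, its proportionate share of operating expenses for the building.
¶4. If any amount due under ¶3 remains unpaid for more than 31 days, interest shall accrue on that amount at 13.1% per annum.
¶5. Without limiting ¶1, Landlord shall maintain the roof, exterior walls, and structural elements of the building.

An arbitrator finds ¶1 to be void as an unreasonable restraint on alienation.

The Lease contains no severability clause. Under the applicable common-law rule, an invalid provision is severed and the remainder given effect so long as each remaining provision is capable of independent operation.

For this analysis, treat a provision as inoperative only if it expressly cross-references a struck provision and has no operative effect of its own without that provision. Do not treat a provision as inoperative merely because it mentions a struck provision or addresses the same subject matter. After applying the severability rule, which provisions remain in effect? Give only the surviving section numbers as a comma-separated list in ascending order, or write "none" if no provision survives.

¶1 is struck. Although ¶3 refers to ¶1, its operative terms do not depend on ¶1, so it remains in effect. ¶5 mentions ¶1 but its own obligation stands independently of ¶1, so ¶5 is not affected. Nothing else in the Lease is defined by reference to ¶1. With no severability clause, the stated default rule severs what cannot stand and enforces each remaining provision that can operate on its own. ¶2, ¶3, ¶4, and ¶5 remain in effect.

2, 3, 4, 5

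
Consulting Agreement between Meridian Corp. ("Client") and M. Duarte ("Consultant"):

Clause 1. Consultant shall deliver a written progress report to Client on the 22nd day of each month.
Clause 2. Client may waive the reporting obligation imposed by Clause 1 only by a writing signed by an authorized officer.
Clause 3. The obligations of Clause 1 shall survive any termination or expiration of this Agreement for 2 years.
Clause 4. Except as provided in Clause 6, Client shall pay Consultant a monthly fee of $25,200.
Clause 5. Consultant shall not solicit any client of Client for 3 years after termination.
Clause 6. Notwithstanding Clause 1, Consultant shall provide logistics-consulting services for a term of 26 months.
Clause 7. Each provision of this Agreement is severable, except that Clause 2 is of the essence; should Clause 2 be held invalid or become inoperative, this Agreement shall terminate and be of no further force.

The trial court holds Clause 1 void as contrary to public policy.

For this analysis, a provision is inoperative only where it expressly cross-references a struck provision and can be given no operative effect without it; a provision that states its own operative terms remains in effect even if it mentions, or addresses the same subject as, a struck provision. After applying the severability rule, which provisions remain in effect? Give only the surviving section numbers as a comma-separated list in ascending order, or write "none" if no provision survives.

none

Clause 1 is struck. Clause 2 has no operative effect of its own apart from Clause 1 and is therefore inoperative. Clause 3 merely fixes the survival period for Clause 1; with Clause 1 gone it has nothing to operate on and falls away. Clause 7 makes Clause 2 an essential term, and Clause 2 has been rendered inoperative by the cascade; under Clause 7, the entire Agreement is therefore void. No provision of the Agreement survives.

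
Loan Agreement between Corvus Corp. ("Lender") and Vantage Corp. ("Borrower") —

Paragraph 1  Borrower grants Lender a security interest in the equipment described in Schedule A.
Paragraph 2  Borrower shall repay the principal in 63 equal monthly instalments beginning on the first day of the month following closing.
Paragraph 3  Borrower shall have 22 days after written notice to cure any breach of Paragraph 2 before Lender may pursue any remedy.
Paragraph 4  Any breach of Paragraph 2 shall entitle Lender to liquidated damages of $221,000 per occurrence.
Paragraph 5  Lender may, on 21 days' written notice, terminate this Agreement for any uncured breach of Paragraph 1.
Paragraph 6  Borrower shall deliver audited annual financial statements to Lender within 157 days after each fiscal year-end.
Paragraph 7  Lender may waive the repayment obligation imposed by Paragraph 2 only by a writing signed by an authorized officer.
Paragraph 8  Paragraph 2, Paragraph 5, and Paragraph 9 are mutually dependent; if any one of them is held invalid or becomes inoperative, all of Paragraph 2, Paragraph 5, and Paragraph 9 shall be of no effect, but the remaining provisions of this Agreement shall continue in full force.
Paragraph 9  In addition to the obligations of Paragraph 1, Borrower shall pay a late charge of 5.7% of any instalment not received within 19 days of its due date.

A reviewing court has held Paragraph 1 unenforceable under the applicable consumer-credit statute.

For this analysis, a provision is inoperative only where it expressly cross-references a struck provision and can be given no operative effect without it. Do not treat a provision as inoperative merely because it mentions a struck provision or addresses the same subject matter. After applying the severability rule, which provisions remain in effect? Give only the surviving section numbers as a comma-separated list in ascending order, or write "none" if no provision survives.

Paragraph 1 is struck. Paragraph 5 merely fixes the termination right for breach of Paragraph 1; with Paragraph 1 gone it has nothing to operate on and falls away. Paragraph 8 declares Paragraph 2, Paragraph 5, and Paragraph 9 mutually dependent; since one of them has fallen, all of them are of no effect. That brings down Paragraph 2 and Paragraph 9 as well. Paragraph 3, Paragraph 4, and Paragraph 7 in turn depend solely on a provision now struck and likewise fall. The remainder continues in force under Paragraph 8. That leaves Paragraph 6 and Paragraph 8 in effect.

6, 8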